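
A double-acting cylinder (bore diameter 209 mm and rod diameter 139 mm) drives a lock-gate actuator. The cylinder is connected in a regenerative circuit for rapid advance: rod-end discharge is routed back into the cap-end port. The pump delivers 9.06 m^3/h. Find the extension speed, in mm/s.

v ≈ 166 mm/s

In regeneration the rod-end outflow joins the pump flow into the cap end, so the net volume the pump must supply per unit advance equals the rod cross-section area.
Rod cross-section A_rod = π/4 × (139 mm)² = 15170 mm^2
v = Q_pump / A_rod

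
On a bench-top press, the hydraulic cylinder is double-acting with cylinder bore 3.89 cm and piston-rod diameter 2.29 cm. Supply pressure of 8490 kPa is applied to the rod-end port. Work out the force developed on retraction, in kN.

Rod-side annular area A_ann = π/4 × (3.89² − 2.29²) = 7.766 cm^2
On retraction the pressure acts on the annular area (bore minus rod).
F = P × A_ann

F ≈ 6.59 kN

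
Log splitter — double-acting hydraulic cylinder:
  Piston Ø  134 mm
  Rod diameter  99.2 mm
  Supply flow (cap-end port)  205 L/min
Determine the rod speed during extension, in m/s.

v ≈ 0.242 m/s

Cap-side area A_cap = π/4 × (134 mm)² = 14100 mm^2
v = Q / A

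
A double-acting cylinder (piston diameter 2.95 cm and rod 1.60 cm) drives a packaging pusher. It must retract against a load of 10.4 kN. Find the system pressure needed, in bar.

P ≈ 216 bar

Rod-side annular area A_ann = π/4 × (2.95² − 1.60²) = 4.824 cm^2
Retraction: pressure acts on the annular area.
P = F / A = 10.4 kN / A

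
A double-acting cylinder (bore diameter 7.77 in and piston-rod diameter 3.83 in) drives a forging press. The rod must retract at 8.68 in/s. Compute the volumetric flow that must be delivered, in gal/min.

Rod-side annular area A_ann = π/4 × (7.77² − 3.83²) = 35.90 in^2
Q = A × v

Q ≈ 80.9 gal/min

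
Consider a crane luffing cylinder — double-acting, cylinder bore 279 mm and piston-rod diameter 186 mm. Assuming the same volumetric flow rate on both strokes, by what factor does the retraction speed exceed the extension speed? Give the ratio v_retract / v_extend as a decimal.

v_ret/v_ext ≈ 1.80

Cap-side area A_cap = π/4 × (279 mm)² = 61140 mm^2
Rod-side annular area A_ann = π/4 × (279² − 186²) = 33960 mm^2
For equal Q, v ∝ 1/A, so v_ret/v_ext = A_cap/A_ann.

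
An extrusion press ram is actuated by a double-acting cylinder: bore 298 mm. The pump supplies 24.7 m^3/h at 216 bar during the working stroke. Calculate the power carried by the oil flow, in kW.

Hydraulic power = P × Q

W ≈ 148 kW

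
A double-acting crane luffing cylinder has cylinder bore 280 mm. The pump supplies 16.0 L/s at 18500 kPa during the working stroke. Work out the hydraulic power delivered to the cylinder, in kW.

Hydraulic power = P × Q

W ≈ 296 kW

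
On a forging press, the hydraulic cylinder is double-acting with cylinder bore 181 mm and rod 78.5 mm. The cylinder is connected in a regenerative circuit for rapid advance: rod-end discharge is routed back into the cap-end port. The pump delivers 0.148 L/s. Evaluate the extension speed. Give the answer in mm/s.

In regeneration the rod-end outflow joins the pump flow into the cap end, so the net volume the pump must supply per unit advance equals the rod cross-section area.
Rod cross-section A_rod = π/4 × (78.5 mm)² = 4840 mm^2
v = Q_pump / A_rod

v ≈ 30.6 mm/s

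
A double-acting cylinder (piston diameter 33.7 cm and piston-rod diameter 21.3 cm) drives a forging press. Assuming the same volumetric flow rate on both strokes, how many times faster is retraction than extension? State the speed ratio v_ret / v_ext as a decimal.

v_ret/v_ext ≈ 1.67

Cap-side area A_cap = π/4 × (33.7 cm)² = 892.0 cm^2
Rod-side annular area A_ann = π/4 × (33.7² − 21.3²) = 535.6 cm^2
For equal Q, v ∝ 1/A, so v_ret/v_ext = A_cap/A_ann.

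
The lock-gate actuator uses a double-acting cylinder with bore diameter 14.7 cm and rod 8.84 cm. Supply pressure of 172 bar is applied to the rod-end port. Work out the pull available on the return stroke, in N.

Rod-side annular area A_ann = π/4 × (14.7² − 8.84²) = 108.3 cm^2
On retraction the pressure acts on the annular area (bore minus rod).
F = P × A_ann

F ≈ 1.86e5 N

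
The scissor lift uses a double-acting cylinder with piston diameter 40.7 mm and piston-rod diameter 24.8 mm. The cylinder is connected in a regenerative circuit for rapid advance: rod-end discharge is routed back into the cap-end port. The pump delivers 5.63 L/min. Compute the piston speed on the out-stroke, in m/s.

v ≈ 0.194 m/s

In regeneration the rod-end outflow joins the pump flow into the cap end, so the net volume the pump must supply per unit advance equals the rod cross-section area.
Rod cross-section A_rod = π/4 × (24.8 mm)² = 483.1 mm^2
v = Q_pump / A_rod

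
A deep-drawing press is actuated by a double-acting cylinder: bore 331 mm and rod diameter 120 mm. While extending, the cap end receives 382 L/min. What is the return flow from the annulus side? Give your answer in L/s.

Q_out ≈ 5.53 L/s

Cap-side area A_cap = π/4 × (331 mm)² = 86050 mm^2
Rod-side annular area A_ann = π/4 × (331² − 120²) = 74740 mm^2
Piston speed v = Q_in/A_cap; rod-end outflow Q_out = v × A_ann = Q_in × A_ann/A_cap.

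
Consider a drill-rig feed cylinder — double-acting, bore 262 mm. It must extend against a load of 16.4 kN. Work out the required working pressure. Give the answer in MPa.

Cap-side area A_cap = π/4 × (262 mm)² = 53910 mm^2
P = F / A = 16.4 kN / A

P ≈ 0.304 MPa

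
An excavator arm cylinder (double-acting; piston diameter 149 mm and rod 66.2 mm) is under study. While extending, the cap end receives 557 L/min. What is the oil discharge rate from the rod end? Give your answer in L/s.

Q_out ≈ 7.45 L/s

Cap-side area A_cap = π/4 × (149 mm)² = 17440 mm^2
Rod-side annular area A_ann = π/4 × (149² − 66.2²) = 13990 mm^2
Piston speed v = Q_in/A_cap; rod-end outflow Q_out = v × A_ann = Q_in × A_ann/A_cap.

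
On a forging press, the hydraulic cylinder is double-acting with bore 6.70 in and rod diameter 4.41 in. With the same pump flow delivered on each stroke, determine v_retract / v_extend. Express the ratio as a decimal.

v_ret/v_ext ≈ 1.76

Cap-side area A_cap = π/4 × (6.70 in)² = 35.26 in^2
Rod-side annular area A_ann = π/4 × (6.70² − 4.41²) = 19.98 in^2
For equal Q, v ∝ 1/A, so v_ret/v_ext = A_cap/A_ann.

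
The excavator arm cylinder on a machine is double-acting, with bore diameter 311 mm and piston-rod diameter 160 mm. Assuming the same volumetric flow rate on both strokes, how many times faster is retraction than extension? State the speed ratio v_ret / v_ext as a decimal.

Cap-side area A_cap = π/4 × (311 mm)² = 75960 mm^2
Rod-side annular area A_ann = π/4 × (311² − 160²) = 55860 mm^2
For equal Q, v ∝ 1/A, so v_ret/v_ext = A_cap/A_ann.

v_ret/v_ext ≈ 1.36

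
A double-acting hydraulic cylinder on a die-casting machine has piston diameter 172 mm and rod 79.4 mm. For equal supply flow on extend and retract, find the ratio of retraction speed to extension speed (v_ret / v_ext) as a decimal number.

Cap-side area A_cap = π/4 × (172 mm)² = 23240 mm^2
Rod-side annular area A_ann = π/4 × (172² − 79.4²) = 18280 mm^2
For equal Q, v ∝ 1/A, so v_ret/v_ext = A_cap/A_ann.

v_ret/v_ext ≈ 1.27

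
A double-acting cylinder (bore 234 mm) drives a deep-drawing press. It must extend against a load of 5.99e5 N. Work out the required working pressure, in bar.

P ≈ 139 bar

Cap-side area A_cap = π/4 × (234 mm)² = 43010 mm^2
P = F / A = 5.99e5 N / A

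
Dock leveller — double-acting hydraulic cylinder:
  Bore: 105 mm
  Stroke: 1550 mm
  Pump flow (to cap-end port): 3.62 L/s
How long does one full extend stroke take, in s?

Cap-side area A_cap = π/4 × (105 mm)² = 8659 mm^2
Swept volume V = A × L; t = V / Q = A·L / Q

t ≈ 3.71 s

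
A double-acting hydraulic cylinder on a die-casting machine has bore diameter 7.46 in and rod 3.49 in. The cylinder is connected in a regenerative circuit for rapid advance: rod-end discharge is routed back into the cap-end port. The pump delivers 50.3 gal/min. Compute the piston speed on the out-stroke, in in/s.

v ≈ 20.2 in/s

In regeneration the rod-end outflow joins the pump flow into the cap end, so the net volume the pump must supply per unit advance equals the rod cross-section area.
Rod cross-section A_rod = π/4 × (3.49 in)² = 9.566 in^2
v = Q_pump / A_rod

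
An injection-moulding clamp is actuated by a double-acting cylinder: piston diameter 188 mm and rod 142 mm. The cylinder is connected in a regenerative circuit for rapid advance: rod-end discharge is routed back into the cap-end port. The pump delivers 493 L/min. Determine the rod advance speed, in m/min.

In regeneration the rod-end outflow joins the pump flow into the cap end, so the net volume the pump must supply per unit advance equals the rod cross-section area.
Rod cross-section A_rod = π/4 × (142 mm)² = 15840 mm^2
v = Q_pump / A_rod

v ≈ 31.1 m/min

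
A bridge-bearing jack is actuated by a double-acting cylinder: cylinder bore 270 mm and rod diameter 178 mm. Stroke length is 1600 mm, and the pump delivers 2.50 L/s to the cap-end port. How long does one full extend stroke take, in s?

Cap-side area A_cap = π/4 × (270 mm)² = 57260 mm^2
Swept volume V = A × L; t = V / Q = A·L / Q

t ≈ 36.6 s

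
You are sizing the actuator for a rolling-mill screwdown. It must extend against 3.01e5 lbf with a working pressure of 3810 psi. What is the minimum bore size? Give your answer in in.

Extension force acts on the full piston face: F = P × (π/4)D².
D = √(4F / (πP)) = √(4 × 3.01e5 lbf / (π × 3810 psi))

D ≈ 10.0 in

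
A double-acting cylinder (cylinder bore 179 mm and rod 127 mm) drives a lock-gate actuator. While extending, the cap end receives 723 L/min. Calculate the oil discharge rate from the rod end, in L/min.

Cap-side area A_cap = π/4 × (179 mm)² = 25160 mm^2
Rod-side annular area A_ann = π/4 × (179² − 127²) = 12500 mm^2
Piston speed v = Q_in/A_cap; rod-end outflow Q_out = v × A_ann = Q_in × A_ann/A_cap.

Q_out ≈ 359 L/min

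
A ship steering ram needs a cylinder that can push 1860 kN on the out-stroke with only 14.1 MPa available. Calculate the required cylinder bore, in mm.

Extension force acts on the full piston face: F = P × (π/4)D².
D = √(4F / (πP)) = √(4 × 1860 kN / (π × 14.1 MPa))

D ≈ 410 mm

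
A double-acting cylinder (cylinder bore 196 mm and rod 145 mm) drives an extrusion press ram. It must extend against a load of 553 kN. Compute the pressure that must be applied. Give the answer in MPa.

Cap-side area A_cap = π/4 × (196 mm)² = 30170 mm^2
P = F / A = 553 kN / A

P ≈ 18.3 MPa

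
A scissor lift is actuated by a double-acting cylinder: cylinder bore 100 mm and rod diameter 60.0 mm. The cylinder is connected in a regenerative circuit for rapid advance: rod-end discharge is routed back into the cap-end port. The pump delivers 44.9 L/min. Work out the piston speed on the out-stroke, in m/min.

In regeneration the rod-end outflow joins the pump flow into the cap end, so the net volume the pump must supply per unit advance equals the rod cross-section area.
Rod cross-section A_rod = π/4 × (60.0 mm)² = 2827 mm^2
v = Q_pump / A_rod

v ≈ 15.9 m/min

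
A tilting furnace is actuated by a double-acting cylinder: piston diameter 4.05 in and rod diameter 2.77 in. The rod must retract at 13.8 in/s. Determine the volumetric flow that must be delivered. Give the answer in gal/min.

Q ≈ 24.6 gal/min

Rod-side annular area A_ann = π/4 × (4.05² − 2.77²) = 6.856 in^2
Q = A × v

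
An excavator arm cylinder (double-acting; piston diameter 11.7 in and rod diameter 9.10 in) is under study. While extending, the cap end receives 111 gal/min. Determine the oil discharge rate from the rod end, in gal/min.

Q_out ≈ 43.9 gal/min

Cap-side area A_cap = π/4 × (11.7 in)² = 107.5 in^2
Rod-side annular area A_ann = π/4 × (11.7² − 9.10²) = 42.47 in^2
Piston speed v = Q_in/A_cap; rod-end outflow Q_out = v × A_ann = Q_in × A_ann/A_cap.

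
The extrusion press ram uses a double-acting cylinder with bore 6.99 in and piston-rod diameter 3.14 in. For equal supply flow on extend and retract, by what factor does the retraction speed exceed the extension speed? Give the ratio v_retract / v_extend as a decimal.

Cap-side area A_cap = π/4 × (6.99 in)² = 38.37 in^2
Rod-side annular area A_ann = π/4 × (6.99² − 3.14²) = 30.63 in^2
For equal Q, v ∝ 1/A, so v_ret/v_ext = A_cap/A_ann.

v_ret/v_ext ≈ 1.25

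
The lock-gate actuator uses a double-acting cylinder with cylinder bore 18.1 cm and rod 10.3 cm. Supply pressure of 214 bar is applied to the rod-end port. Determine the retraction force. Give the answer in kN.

F ≈ 372 kN

Rod-side annular area A_ann = π/4 × (18.1² − 10.3²) = 174.0 cm^2
On retraction the pressure acts on the annular area (bore minus rod).
F = P × A_ann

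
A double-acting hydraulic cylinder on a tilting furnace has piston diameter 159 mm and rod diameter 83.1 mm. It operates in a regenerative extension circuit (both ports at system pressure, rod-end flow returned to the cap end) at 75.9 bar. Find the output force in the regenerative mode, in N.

With equal pressure on both faces, forces on the annular region cancel; the net push is pressure × rod cross-section.
Rod cross-section A_rod = π/4 × (83.1 mm)² = 5424 mm^2
F = P × A_rod

F ≈ 41200 N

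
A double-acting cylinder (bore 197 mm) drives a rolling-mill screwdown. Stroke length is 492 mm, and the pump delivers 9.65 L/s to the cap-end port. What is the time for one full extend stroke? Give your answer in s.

t ≈ 1.55 s

Cap-side area A_cap = π/4 × (197 mm)² = 30480 mm^2
Swept volume V = A × L; t = V / Q = A·L / Q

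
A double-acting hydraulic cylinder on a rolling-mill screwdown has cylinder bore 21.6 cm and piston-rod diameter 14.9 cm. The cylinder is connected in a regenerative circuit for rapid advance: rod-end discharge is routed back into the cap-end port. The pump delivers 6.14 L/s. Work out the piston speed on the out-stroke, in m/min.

In regeneration the rod-end outflow joins the pump flow into the cap end, so the net volume the pump must supply per unit advance equals the rod cross-section area.
Rod cross-section A_rod = π/4 × (14.9 cm)² = 174.4 cm^2
v = Q_pump / A_rod

v ≈ 21.1 m/min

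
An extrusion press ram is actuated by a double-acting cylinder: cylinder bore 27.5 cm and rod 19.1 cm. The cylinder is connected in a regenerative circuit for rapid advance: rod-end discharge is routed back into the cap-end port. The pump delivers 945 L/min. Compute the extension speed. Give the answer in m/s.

In regeneration the rod-end outflow joins the pump flow into the cap end, so the net volume the pump must supply per unit advance equals the rod cross-section area.
Rod cross-section A_rod = π/4 × (19.1 cm)² = 286.5 cm^2
v = Q_pump / A_rod

v ≈ 0.550 m/s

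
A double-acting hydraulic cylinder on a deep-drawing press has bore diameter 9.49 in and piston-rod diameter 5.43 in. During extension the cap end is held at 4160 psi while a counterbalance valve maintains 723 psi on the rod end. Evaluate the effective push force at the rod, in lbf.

F ≈ 2.60e5 lbf

Cap-side area A_cap = π/4 × (9.49 in)² = 70.73 in^2
Rod-side annular area A_ann = π/4 × (9.49² − 5.43²) = 47.58 in^2
Net thrust = P_cap·A_cap − P_rod·A_ann = 2.942e5 lbf − 34400 lbf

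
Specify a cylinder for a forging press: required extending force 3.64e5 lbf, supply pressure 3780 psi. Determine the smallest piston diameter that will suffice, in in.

D ≈ 11.1 in

Extension force acts on the full piston face: F = P × (π/4)D².
D = √(4F / (πP)) = √(4 × 3.64e5 lbf / (π × 3780 psi))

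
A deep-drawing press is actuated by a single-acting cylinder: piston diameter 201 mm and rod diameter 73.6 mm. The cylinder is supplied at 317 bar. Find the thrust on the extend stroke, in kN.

F ≈ 1010 kN

Cap-side area A_cap = π/4 × (201 mm)² = 31730 mm^2
F = P × A_cap = 317 bar × A_cap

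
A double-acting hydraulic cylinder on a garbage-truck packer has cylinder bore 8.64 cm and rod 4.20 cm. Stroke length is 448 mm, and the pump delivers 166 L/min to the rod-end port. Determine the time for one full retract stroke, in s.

Rod-side annular area A_ann = π/4 × (8.64² − 4.20²) = 44.78 cm^2
Swept volume V = A × L; t = V / Q = A·L / Q

t ≈ 0.725 s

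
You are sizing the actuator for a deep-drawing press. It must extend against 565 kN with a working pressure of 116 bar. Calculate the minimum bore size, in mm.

Extension force acts on the full piston face: F = P × (π/4)D².
D = √(4F / (πP)) = √(4 × 565 kN / (π × 116 bar))

D ≈ 249 mm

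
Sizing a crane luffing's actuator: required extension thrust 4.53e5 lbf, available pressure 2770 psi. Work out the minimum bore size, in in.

D ≈ 14.4 in

Extension force acts on the full piston face: F = P × (π/4)D².
D = √(4F / (πP)) = √(4 × 4.53e5 lbf / (π × 2770 psi))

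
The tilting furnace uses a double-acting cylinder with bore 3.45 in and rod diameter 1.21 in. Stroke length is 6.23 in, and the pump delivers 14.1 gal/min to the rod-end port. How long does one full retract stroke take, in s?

Rod-side annular area A_ann = π/4 × (3.45² − 1.21²) = 8.198 in^2
Swept volume V = A × L; t = V / Q = A·L / Q

t ≈ 0.941 s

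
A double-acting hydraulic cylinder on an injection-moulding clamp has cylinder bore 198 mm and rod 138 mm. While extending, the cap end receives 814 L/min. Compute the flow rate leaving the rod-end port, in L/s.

Cap-side area A_cap = π/4 × (198 mm)² = 30790 mm^2
Rod-side annular area A_ann = π/4 × (198² − 138²) = 15830 mm^2
Piston speed v = Q_in/A_cap; rod-end outflow Q_out = v × A_ann = Q_in × A_ann/A_cap.

Q_out ≈ 6.98 L/s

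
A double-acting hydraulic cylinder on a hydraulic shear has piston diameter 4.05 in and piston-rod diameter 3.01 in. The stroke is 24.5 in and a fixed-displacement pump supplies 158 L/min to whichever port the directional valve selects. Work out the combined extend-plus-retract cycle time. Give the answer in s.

t ≈ 2.84 s

Cap-side area A_cap = π/4 × (4.05 in)² = 12.88 in^2
Rod-side annular area A_ann = π/4 × (4.05² − 3.01²) = 5.767 in^2
t_ext = A_cap·L/Q = 1.964 s
t_ret = A_ann·L/Q = 0.8792 s
t_cycle = t_ext + t_ret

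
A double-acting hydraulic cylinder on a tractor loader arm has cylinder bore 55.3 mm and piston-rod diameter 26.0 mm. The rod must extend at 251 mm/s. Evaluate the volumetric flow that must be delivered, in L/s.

Q ≈ 0.603 L/s

Cap-side area A_cap = π/4 × (55.3 mm)² = 2402 mm^2
Q = A × v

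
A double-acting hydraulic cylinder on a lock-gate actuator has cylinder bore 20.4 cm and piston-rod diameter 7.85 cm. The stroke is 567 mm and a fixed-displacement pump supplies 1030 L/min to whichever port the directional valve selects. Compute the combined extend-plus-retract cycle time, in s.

t ≈ 2.00 s

Cap-side area A_cap = π/4 × (20.4 cm)² = 326.9 cm^2
Rod-side annular area A_ann = π/4 × (20.4² − 7.85²) = 278.5 cm^2
t_ext = A_cap·L/Q = 1.080 s
t_ret = A_ann·L/Q = 0.9197 s
t_cycle = t_ext + t_ret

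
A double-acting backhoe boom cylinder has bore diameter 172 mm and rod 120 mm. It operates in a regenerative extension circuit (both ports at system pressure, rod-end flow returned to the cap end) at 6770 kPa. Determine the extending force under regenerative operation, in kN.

With equal pressure on both faces, forces on the annular region cancel; the net push is pressure × rod cross-section.
Rod cross-section A_rod = π/4 × (120 mm)² = 11310 mm^2
F = P × A_rod

F ≈ 76.6 kN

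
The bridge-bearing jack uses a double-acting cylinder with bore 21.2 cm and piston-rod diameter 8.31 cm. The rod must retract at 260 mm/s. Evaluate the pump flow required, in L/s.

Q ≈ 7.77 L/s

Rod-side annular area A_ann = π/4 × (21.2² − 8.31²) = 298.8 cm^2
Q = A × v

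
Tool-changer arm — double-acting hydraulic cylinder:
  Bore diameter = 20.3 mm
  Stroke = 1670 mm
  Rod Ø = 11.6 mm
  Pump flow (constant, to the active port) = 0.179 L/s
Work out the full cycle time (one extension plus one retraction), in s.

Cap-side area A_cap = π/4 × (20.3 mm)² = 323.7 mm^2
Rod-side annular area A_ann = π/4 × (20.3² − 11.6²) = 218.0 mm^2
t_ext = A_cap·L/Q = 3.020 s
t_ret = A_ann·L/Q = 2.034 s
t_cycle = t_ext + t_ret

t ≈ 5.05 s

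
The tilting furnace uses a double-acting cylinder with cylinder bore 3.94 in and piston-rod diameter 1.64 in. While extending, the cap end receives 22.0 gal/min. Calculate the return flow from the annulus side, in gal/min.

Q_out ≈ 18.2 gal/min

Cap-side area A_cap = π/4 × (3.94 in)² = 12.19 in^2
Rod-side annular area A_ann = π/4 × (3.94² − 1.64²) = 10.08 in^2
Piston speed v = Q_in/A_cap; rod-end outflow Q_out = v × A_ann = Q_in × A_ann/A_cap.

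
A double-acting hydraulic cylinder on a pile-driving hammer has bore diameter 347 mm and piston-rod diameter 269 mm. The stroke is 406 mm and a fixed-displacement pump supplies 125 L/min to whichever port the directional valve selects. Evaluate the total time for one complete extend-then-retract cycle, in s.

Cap-side area A_cap = π/4 × (347 mm)² = 94570 mm^2
Rod-side annular area A_ann = π/4 × (347² − 269²) = 37740 mm^2
t_ext = A_cap·L/Q = 18.43 s
t_ret = A_ann·L/Q = 7.354 s
t_cycle = t_ext + t_ret

t ≈ 25.8 s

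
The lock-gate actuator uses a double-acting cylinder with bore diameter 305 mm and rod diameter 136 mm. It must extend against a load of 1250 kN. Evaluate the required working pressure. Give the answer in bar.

P ≈ 171 bar

Cap-side area A_cap = π/4 × (305 mm)² = 73060 mm^2
P = F / A = 1250 kN / A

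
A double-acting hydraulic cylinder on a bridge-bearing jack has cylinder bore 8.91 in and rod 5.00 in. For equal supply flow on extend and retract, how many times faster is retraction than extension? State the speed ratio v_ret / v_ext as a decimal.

Cap-side area A_cap = π/4 × (8.91 in)² = 62.35 in^2
Rod-side annular area A_ann = π/4 × (8.91² − 5.00²) = 42.72 in^2
For equal Q, v ∝ 1/A, so v_ret/v_ext = A_cap/A_ann.

v_ret/v_ext ≈ 1.46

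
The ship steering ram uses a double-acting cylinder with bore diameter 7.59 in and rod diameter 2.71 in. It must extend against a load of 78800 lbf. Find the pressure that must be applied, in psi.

Cap-side area A_cap = π/4 × (7.59 in)² = 45.25 in^2
P = F / A = 78800 lbf / A

P ≈ 1740 psi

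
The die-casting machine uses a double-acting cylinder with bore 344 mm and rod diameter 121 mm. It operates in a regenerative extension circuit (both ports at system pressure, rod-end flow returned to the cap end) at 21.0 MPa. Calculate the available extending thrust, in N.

With equal pressure on both faces, forces on the annular region cancel; the net push is pressure × rod cross-section.
Rod cross-section A_rod = π/4 × (121 mm)² = 11500 mm^2
F = P × A_rod

F ≈ 2.41e5 N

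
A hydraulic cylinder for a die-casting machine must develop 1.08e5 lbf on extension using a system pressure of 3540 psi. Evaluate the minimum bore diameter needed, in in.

Extension force acts on the full piston face: F = P × (π/4)D².
D = √(4F / (πP)) = √(4 × 1.08e5 lbf / (π × 3540 psi))

D ≈ 6.23 in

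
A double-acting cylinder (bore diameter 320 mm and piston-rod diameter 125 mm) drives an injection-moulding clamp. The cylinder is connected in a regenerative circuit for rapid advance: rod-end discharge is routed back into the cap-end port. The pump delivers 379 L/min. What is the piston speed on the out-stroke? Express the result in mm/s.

In regeneration the rod-end outflow joins the pump flow into the cap end, so the net volume the pump must supply per unit advance equals the rod cross-section area.
Rod cross-section A_rod = π/4 × (125 mm)² = 12270 mm^2
v = Q_pump / A_rod

v ≈ 515 mm/s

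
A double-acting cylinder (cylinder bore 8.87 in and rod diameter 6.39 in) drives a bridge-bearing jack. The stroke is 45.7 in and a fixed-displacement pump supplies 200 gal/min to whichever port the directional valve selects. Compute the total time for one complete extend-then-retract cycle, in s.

Cap-side area A_cap = π/4 × (8.87 in)² = 61.79 in^2
Rod-side annular area A_ann = π/4 × (8.87² − 6.39²) = 29.72 in^2
t_ext = A_cap·L/Q = 3.667 s
t_ret = A_ann·L/Q = 1.764 s
t_cycle = t_ext + t_ret

t ≈ 5.43 s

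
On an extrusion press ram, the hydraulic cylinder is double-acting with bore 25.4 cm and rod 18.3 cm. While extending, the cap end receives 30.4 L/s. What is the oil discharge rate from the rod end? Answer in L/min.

Q_out ≈ 877 L/min

Cap-side area A_cap = π/4 × (25.4 cm)² = 506.7 cm^2
Rod-side annular area A_ann = π/4 × (25.4² − 18.3²) = 243.7 cm^2
Piston speed v = Q_in/A_cap; rod-end outflow Q_out = v × A_ann = Q_in × A_ann/A_cap.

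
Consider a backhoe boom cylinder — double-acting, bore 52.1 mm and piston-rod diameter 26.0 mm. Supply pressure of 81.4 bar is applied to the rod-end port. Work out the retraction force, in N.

Rod-side annular area A_ann = π/4 × (52.1² − 26.0²) = 1601 mm^2
On retraction the pressure acts on the annular area (bore minus rod).
F = P × A_ann

F ≈ 13000 N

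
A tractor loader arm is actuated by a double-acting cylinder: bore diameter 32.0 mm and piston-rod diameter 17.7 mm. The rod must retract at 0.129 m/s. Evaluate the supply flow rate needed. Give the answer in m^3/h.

Rod-side annular area A_ann = π/4 × (32.0² − 17.7²) = 558.2 mm^2
Q = A × v

Q ≈ 0.259 m^3/h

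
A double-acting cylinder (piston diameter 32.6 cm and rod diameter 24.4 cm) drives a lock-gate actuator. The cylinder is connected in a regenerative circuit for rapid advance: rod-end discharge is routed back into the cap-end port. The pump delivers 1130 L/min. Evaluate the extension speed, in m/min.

In regeneration the rod-end outflow joins the pump flow into the cap end, so the net volume the pump must supply per unit advance equals the rod cross-section area.
Rod cross-section A_rod = π/4 × (24.4 cm)² = 467.6 cm^2
v = Q_pump / A_rod

v ≈ 24.2 m/min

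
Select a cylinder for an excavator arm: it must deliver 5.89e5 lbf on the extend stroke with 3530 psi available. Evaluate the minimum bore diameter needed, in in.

D ≈ 14.6 in

Extension force acts on the full piston face: F = P × (π/4)D².
D = √(4F / (πP)) = √(4 × 5.89e5 lbf / (π × 3530 psi))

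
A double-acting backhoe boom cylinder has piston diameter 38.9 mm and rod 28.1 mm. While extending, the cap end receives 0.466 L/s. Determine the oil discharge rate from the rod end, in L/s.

Cap-side area A_cap = π/4 × (38.9 mm)² = 1188 mm^2
Rod-side annular area A_ann = π/4 × (38.9² − 28.1²) = 568.3 mm^2
Piston speed v = Q_in/A_cap; rod-end outflow Q_out = v × A_ann = Q_in × A_ann/A_cap.

Q_out ≈ 0.223 L/s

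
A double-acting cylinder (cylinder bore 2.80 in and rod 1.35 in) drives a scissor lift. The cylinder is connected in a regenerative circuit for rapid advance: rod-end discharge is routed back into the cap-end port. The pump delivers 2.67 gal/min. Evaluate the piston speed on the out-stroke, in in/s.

v ≈ 7.18 in/s

In regeneration the rod-end outflow joins the pump flow into the cap end, so the net volume the pump must supply per unit advance equals the rod cross-section area.
Rod cross-section A_rod = π/4 × (1.35 in)² = 1.431 in^2
v = Q_pump / A_rod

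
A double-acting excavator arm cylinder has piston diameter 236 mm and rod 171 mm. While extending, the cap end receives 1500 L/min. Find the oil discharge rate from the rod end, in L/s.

Q_out ≈ 11.9 L/s

Cap-side area A_cap = π/4 × (236 mm)² = 43740 mm^2
Rod-side annular area A_ann = π/4 × (236² − 171²) = 20780 mm^2
Piston speed v = Q_in/A_cap; rod-end outflow Q_out = v × A_ann = Q_in × A_ann/A_cap.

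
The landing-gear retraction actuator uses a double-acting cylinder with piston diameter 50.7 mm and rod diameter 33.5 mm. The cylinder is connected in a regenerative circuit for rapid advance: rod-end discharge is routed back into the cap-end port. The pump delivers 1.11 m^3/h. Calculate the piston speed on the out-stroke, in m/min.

In regeneration the rod-end outflow joins the pump flow into the cap end, so the net volume the pump must supply per unit advance equals the rod cross-section area.
Rod cross-section A_rod = π/4 × (33.5 mm)² = 881.4 mm^2
v = Q_pump / A_rod

v ≈ 21.0 m/min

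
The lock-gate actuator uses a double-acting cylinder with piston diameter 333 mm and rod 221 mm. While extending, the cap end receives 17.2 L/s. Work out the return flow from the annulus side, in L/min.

Q_out ≈ 577 L/min

Cap-side area A_cap = π/4 × (333 mm)² = 87090 mm^2
Rod-side annular area A_ann = π/4 × (333² − 221²) = 48730 mm^2
Piston speed v = Q_in/A_cap; rod-end outflow Q_out = v × A_ann = Q_in × A_ann/A_cap.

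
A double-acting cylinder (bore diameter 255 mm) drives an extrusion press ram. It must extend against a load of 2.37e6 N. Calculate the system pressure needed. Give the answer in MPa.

Cap-side area A_cap = π/4 × (255 mm)² = 51070 mm^2
P = F / A = 2.37e6 N / A

P ≈ 46.4 MPa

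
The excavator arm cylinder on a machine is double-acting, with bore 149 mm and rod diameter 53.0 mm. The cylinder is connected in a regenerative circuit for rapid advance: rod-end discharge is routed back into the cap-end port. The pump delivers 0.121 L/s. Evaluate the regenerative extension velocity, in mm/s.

v ≈ 54.8 mm/s

In regeneration the rod-end outflow joins the pump flow into the cap end, so the net volume the pump must supply per unit advance equals the rod cross-section area.
Rod cross-section A_rod = π/4 × (53.0 mm)² = 2206 mm^2
v = Q_pump / A_rod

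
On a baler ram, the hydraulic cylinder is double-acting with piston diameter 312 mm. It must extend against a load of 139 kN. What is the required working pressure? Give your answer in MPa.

P ≈ 1.82 MPa

Cap-side area A_cap = π/4 × (312 mm)² = 76450 mm^2
P = F / A = 139 kN / A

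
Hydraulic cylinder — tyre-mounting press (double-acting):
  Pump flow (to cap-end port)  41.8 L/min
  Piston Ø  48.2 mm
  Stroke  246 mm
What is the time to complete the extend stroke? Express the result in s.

t ≈ 0.644 s

Cap-side area A_cap = π/4 × (48.2 mm)² = 1825 mm^2
Swept volume V = A × L; t = V / Q = A·L / Q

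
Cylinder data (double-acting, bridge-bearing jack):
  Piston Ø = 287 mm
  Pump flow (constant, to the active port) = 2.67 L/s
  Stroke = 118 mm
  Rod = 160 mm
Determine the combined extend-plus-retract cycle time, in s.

Cap-side area A_cap = π/4 × (287 mm)² = 64690 mm^2
Rod-side annular area A_ann = π/4 × (287² − 160²) = 44590 mm^2
t_ext = A_cap·L/Q = 2.859 s
t_ret = A_ann·L/Q = 1.970 s
t_cycle = t_ext + t_ret

t ≈ 4.83 s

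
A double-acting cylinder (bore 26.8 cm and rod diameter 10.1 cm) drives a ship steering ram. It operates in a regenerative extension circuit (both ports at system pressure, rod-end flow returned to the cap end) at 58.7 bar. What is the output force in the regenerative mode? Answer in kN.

F ≈ 47.0 kN

With equal pressure on both faces, forces on the annular region cancel; the net push is pressure × rod cross-section.
Rod cross-section A_rod = π/4 × (10.1 cm)² = 80.12 cm^2
F = P × A_rod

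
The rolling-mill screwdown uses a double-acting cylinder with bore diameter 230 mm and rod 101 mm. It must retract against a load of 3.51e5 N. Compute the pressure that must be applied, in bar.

Rod-side annular area A_ann = π/4 × (230² − 101²) = 33540 mm^2
Retraction: pressure acts on the annular area.
P = F / A = 3.51e5 N / A

P ≈ 105 bar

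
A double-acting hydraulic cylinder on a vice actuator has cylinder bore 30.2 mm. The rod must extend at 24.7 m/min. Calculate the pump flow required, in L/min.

Q ≈ 17.7 L/min

Cap-side area A_cap = π/4 × (30.2 mm)² = 716.3 mm^2
Q = A × v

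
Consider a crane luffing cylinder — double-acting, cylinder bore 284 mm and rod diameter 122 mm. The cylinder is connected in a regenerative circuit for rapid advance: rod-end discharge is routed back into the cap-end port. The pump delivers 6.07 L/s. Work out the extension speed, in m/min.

In regeneration the rod-end outflow joins the pump flow into the cap end, so the net volume the pump must supply per unit advance equals the rod cross-section area.
Rod cross-section A_rod = π/4 × (122 mm)² = 11690 mm^2
v = Q_pump / A_rod

v ≈ 31.2 m/min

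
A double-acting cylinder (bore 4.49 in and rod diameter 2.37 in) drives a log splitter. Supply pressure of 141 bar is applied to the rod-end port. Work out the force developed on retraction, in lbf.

F ≈ 23400 lbf

Rod-side annular area A_ann = π/4 × (4.49² − 2.37²) = 11.42 in^2
On retraction the pressure acts on the annular area (bore minus rod).
F = P × A_ann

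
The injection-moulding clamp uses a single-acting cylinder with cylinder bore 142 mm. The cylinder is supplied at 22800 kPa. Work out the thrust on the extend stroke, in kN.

Cap-side area A_cap = π/4 × (142 mm)² = 15840 mm^2
F = P × A_cap = 22800 kPa × A_cap

F ≈ 361 kN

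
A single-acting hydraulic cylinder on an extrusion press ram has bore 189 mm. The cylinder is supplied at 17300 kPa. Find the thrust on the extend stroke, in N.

F ≈ 4.85e5 N

Cap-side area A_cap = π/4 × (189 mm)² = 28060 mm^2
F = P × A_cap = 17300 kPa × A_cap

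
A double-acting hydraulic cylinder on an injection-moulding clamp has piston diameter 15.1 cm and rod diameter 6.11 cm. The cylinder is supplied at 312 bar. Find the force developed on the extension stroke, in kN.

F ≈ 559 kN

Cap-side area A_cap = π/4 × (15.1 cm)² = 179.1 cm^2
F = P × A_cap = 312 bar × A_cap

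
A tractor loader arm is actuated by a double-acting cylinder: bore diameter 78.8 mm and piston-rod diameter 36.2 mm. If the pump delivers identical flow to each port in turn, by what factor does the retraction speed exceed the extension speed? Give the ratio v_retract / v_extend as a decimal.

Cap-side area A_cap = π/4 × (78.8 mm)² = 4877 mm^2
Rod-side annular area A_ann = π/4 × (78.8² − 36.2²) = 3848 mm^2
For equal Q, v ∝ 1/A, so v_ret/v_ext = A_cap/A_ann.

v_ret/v_ext ≈ 1.27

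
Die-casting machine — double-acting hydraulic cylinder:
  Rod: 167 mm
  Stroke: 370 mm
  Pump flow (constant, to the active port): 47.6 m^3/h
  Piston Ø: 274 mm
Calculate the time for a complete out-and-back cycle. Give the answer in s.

Cap-side area A_cap = π/4 × (274 mm)² = 58960 mm^2
Rod-side annular area A_ann = π/4 × (274² − 167²) = 37060 mm^2
t_ext = A_cap·L/Q = 1.650 s
t_ret = A_ann·L/Q = 1.037 s
t_cycle = t_ext + t_ret

t ≈ 2.69 s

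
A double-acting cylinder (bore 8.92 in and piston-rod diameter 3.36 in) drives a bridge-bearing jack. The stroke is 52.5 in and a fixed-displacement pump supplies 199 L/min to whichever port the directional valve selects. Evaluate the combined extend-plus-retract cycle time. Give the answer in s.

t ≈ 30.1 s

Cap-side area A_cap = π/4 × (8.92 in)² = 62.49 in^2
Rod-side annular area A_ann = π/4 × (8.92² − 3.36²) = 53.62 in^2
t_ext = A_cap·L/Q = 16.21 s
t_ret = A_ann·L/Q = 13.91 s
t_cycle = t_ext + t_ret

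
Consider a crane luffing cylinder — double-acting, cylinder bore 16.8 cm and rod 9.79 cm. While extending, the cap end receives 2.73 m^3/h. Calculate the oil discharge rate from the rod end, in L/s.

Q_out ≈ 0.501 L/s

Cap-side area A_cap = π/4 × (16.8 cm)² = 221.7 cm^2
Rod-side annular area A_ann = π/4 × (16.8² − 9.79²) = 146.4 cm^2
Piston speed v = Q_in/A_cap; rod-end outflow Q_out = v × A_ann = Q_in × A_ann/A_cap.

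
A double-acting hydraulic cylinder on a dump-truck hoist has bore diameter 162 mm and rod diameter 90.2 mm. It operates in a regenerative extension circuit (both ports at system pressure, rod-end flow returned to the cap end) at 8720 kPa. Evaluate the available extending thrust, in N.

F ≈ 55700 N

With equal pressure on both faces, forces on the annular region cancel; the net push is pressure × rod cross-section.
Rod cross-section A_rod = π/4 × (90.2 mm)² = 6390 mm^2
F = P × A_rod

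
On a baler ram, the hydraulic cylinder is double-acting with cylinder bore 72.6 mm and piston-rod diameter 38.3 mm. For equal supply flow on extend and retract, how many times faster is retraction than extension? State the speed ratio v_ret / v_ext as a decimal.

v_ret/v_ext ≈ 1.39

Cap-side area A_cap = π/4 × (72.6 mm)² = 4140 mm^2
Rod-side annular area A_ann = π/4 × (72.6² − 38.3²) = 2988 mm^2
For equal Q, v ∝ 1/A, so v_ret/v_ext = A_cap/A_ann.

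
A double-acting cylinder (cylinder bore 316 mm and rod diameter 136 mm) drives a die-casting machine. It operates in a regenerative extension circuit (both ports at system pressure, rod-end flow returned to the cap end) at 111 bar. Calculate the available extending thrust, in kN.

With equal pressure on both faces, forces on the annular region cancel; the net push is pressure × rod cross-section.
Rod cross-section A_rod = π/4 × (136 mm)² = 14530 mm^2
F = P × A_rod

F ≈ 161 kN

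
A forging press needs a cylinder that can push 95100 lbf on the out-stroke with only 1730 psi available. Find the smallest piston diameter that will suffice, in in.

Extension force acts on the full piston face: F = P × (π/4)D².
D = √(4F / (πP)) = √(4 × 95100 lbf / (π × 1730 psi))

D ≈ 8.37 in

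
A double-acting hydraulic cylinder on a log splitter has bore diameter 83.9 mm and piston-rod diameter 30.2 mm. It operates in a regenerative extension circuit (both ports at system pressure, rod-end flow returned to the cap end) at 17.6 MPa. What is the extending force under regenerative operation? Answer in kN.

With equal pressure on both faces, forces on the annular region cancel; the net push is pressure × rod cross-section.
Rod cross-section A_rod = π/4 × (30.2 mm)² = 716.3 mm^2
F = P × A_rod

F ≈ 12.6 kN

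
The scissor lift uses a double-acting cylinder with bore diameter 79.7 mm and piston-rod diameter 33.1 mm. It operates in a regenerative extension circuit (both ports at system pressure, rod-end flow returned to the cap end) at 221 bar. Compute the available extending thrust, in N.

F ≈ 19000 N

With equal pressure on both faces, forces on the annular region cancel; the net push is pressure × rod cross-section.
Rod cross-section A_rod = π/4 × (33.1 mm)² = 860.5 mm^2
F = P × A_rod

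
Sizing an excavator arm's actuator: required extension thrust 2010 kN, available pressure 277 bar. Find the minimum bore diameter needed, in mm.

D ≈ 304 mm

Extension force acts on the full piston face: F = P × (π/4)D².
D = √(4F / (πP)) = √(4 × 2010 kN / (π × 277 bar))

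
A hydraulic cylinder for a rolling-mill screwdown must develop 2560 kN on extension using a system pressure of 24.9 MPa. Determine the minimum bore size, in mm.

Extension force acts on the full piston face: F = P × (π/4)D².
D = √(4F / (πP)) = √(4 × 2560 kN / (π × 24.9 MPa))

D ≈ 362 mm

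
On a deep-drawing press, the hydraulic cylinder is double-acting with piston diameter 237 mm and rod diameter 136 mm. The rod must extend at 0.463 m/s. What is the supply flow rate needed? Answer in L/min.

Cap-side area A_cap = π/4 × (237 mm)² = 44120 mm^2
Q = A × v

Q ≈ 1230 L/min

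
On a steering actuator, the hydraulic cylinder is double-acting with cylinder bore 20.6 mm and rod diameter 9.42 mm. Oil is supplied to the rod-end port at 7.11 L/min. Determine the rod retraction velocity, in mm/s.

v ≈ 450 mm/s

Rod-side annular area A_ann = π/4 × (20.6² − 9.42²) = 263.6 mm^2
Flow into the rod-end port fills the annular volume.
v = Q / A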